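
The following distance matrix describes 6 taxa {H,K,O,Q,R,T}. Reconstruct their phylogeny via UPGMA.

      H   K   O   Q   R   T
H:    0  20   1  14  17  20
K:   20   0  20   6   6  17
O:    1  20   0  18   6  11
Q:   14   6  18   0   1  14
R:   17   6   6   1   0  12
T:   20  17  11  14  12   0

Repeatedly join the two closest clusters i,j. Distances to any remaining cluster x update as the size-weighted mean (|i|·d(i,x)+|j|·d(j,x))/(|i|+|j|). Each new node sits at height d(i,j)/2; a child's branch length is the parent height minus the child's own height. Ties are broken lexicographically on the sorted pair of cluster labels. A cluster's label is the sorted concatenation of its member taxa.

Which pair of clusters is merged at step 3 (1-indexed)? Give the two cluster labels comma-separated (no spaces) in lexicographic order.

K,QR

iteration 1: select H,O (d=1); attach at lengths (1/2, 1/2); label the merged cluster HO
  updated: d(HO,K)=20, d(HO,Q)=16, d(HO,R)=23/2, d(HO,T)=31/2
iteration 2: select Q,R (d=1); attach at lengths (1/2, 1/2); label the merged cluster QR
  updated: d(HO,QR)=55/4, d(K,QR)=6, d(QR,T)=13
iteration 3: select K,QR (d=6); attach at lengths (3, 5/2); label the merged cluster KQR
  updated: d(HO,KQR)=95/6, d(KQR,T)=43/3
iteration 4: select KQR,T (d=43/3); attach at lengths (25/6, 43/6); label the merged cluster KQRT
  updated: d(HO,KQRT)=63/4
iteration 5: select HO,KQRT (d=63/4); attach at lengths (59/8, 17/24); label the merged cluster HKOQRT
final tree: ((H:1/2,O:1/2):59/8,((K:3,(Q:1/2,R:1/2):5/2):25/6,T:43/6):17/24)
total length: 323/12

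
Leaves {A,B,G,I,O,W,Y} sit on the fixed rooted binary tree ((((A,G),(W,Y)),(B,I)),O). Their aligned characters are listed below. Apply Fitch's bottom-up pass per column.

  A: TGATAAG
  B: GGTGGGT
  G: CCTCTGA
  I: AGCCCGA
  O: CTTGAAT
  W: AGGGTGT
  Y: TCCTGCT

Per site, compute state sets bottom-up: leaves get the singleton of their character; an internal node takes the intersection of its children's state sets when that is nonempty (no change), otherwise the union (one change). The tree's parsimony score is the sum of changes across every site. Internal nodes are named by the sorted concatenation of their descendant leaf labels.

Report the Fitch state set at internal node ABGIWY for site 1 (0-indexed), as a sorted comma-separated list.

G

AG@0: {T} ∪ {C} = {C,T} (union, +1)
WY@0: {A} ∪ {T} = {A,T} (union, +1)
AGWY@0: {C,T} ∩ {A,T} = {T} (intersection, +0)
BI@0: {G} ∪ {A} = {A,G} (union, +1)
ABGIWY@0: {T} ∪ {A,G} = {A,G,T} (union, +1)
ABGIOWY@0: {A,G,T} ∪ {C} = {A,C,G,T} (union, +1)
AG@1: {G} ∪ {C} = {C,G} (union, +1)
WY@1: {G} ∪ {C} = {C,G} (union, +1)
AGWY@1: {C,G} ∩ {C,G} = {C,G} (intersection, +0)
BI@1: {G} ∩ {G} = {G} (intersection, +0)
ABGIWY@1: {C,G} ∩ {G} = {G} (intersection, +0)
ABGIOWY@1: {G} ∪ {T} = {G,T} (union, +1)
AG@2: {A} ∪ {T} = {A,T} (union, +1)
WY@2: {G} ∪ {C} = {C,G} (union, +1)
AGWY@2: {A,T} ∪ {C,G} = {A,C,G,T} (union, +1)
BI@2: {T} ∪ {C} = {C,T} (union, +1)
ABGIWY@2: {A,C,G,T} ∩ {C,T} = {C,T} (intersection, +0)
ABGIOWY@2: {C,T} ∩ {T} = {T} (intersection, +0)
AG@3: {T} ∪ {C} = {C,T} (union, +1)
WY@3: {G} ∪ {T} = {G,T} (union, +1)
AGWY@3: {C,T} ∩ {G,T} = {T} (intersection, +0)
BI@3: {G} ∪ {C} = {C,G} (union, +1)
ABGIWY@3: {T} ∪ {C,G} = {C,G,T} (union, +1)
ABGIOWY@3: {C,G,T} ∩ {G} = {G} (intersection, +0)
AG@4: {A} ∪ {T} = {A,T} (union, +1)
WY@4: {T} ∪ {G} = {G,T} (union, +1)
AGWY@4: {A,T} ∩ {G,T} = {T} (intersection, +0)
BI@4: {G} ∪ {C} = {C,G} (union, +1)
ABGIWY@4: {T} ∪ {C,G} = {C,G,T} (union, +1)
ABGIOWY@4: {C,G,T} ∪ {A} = {A,C,G,T} (union, +1)
AG@5: {A} ∪ {G} = {A,G} (union, +1)
WY@5: {G} ∪ {C} = {C,G} (union, +1)
AGWY@5: {A,G} ∩ {C,G} = {G} (intersection, +0)
BI@5: {G} ∩ {G} = {G} (intersection, +0)
ABGIWY@5: {G} ∩ {G} = {G} (intersection, +0)
ABGIOWY@5: {G} ∪ {A} = {A,G} (union, +1)
AG@6: {G} ∪ {A} = {A,G} (union, +1)
WY@6: {T} ∩ {T} = {T} (intersection, +0)
AGWY@6: {A,G} ∪ {T} = {A,G,T} (union, +1)
BI@6: {T} ∪ {A} = {A,T} (union, +1)
ABGIWY@6: {A,G,T} ∩ {A,T} = {A,T} (intersection, +0)
ABGIOWY@6: {A,T} ∩ {T} = {T} (intersection, +0)
per-site changes: [5, 3, 4, 4, 5, 3, 3]; total = 27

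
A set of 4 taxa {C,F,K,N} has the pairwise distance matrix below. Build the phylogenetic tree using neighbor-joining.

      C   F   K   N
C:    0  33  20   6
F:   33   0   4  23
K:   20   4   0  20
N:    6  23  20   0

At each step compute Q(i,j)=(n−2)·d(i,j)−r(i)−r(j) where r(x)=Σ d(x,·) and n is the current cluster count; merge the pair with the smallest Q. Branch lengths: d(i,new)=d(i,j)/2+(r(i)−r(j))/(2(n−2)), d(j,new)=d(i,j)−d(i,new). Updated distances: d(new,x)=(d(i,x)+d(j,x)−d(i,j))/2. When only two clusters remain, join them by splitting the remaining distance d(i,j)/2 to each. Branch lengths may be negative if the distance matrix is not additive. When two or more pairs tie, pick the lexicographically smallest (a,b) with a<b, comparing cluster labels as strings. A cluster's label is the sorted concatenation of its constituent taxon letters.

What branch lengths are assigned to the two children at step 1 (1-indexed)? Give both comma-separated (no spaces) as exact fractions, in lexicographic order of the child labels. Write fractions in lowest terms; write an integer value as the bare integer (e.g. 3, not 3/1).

1. join C+N (d=6, Q=-96) ⇒ CN; edges |C|=11/2, |N|=1/2
  updated: d(CN,F)=25, d(CN,K)=17
2. join CN+F (d=25, Q=-46) ⇒ CFN; edges |CN|=19, |F|=6
  updated: d(CFN,K)=-2
3. join CFN+K (d=-2) ⇒ CFKN; edges |CFN|=-1, |K|=-1
final tree: (((C:11/2,N:1/2):19,F:6):-1,K:-1)
total length: 29

11/2,1/2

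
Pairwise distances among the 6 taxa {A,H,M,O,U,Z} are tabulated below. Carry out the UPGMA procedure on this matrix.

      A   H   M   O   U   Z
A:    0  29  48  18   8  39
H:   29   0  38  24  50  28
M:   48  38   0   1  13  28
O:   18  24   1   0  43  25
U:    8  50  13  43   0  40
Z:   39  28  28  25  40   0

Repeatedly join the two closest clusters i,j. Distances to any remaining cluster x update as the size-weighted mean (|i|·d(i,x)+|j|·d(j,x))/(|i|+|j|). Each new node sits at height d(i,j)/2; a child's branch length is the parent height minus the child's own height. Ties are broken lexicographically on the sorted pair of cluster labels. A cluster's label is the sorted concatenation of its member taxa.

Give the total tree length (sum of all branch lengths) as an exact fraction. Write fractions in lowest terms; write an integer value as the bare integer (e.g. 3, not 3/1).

271/4

iteration 1: select M,O (d=1); attach at lengths (1/2, 1/2); label the merged cluster MO
  updated: d(A,MO)=33, d(H,MO)=31, d(MO,U)=28, d(MO,Z)=53/2
iteration 2: select A,U (d=8); attach at lengths (4, 4); label the merged cluster AU
  updated: d(AU,H)=79/2, d(AU,MO)=61/2, d(AU,Z)=79/2
iteration 3: select MO,Z (d=53/2); attach at lengths (51/4, 53/4); label the merged cluster MOZ
  updated: d(AU,MOZ)=67/2, d(H,MOZ)=30
iteration 4: select H,MOZ (d=30); attach at lengths (15, 7/4); label the merged cluster HMOZ
  updated: d(AU,HMOZ)=35
iteration 5: select AU,HMOZ (d=35); attach at lengths (27/2, 5/2); label the merged cluster AHMOUZ
final tree: ((A:4,U:4):27/2,(H:15,((M:1/2,O:1/2):51/4,Z:53/4):7/4):5/2)
total length: 271/4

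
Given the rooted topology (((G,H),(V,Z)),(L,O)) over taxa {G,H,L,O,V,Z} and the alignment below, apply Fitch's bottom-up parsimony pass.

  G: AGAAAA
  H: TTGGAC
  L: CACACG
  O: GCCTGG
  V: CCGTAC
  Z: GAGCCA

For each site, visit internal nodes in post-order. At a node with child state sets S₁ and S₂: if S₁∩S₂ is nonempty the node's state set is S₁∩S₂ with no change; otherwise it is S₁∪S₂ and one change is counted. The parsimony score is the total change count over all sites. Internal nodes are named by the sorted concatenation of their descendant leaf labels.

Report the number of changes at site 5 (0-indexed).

3

GH@0: {A} ∪ {T} = {A,T} (union, +1)
VZ@0: {C} ∪ {G} = {C,G} (union, +1)
GHVZ@0: {A,T} ∪ {C,G} = {A,C,G,T} (union, +1)
LO@0: {C} ∪ {G} = {C,G} (union, +1)
GHLOVZ@0: {A,C,G,T} ∩ {C,G} = {C,G} (intersection, +0)
GH@1: {G} ∪ {T} = {G,T} (union, +1)
VZ@1: {C} ∪ {A} = {A,C} (union, +1)
GHVZ@1: {G,T} ∪ {A,C} = {A,C,G,T} (union, +1)
LO@1: {A} ∪ {C} = {A,C} (union, +1)
GHLOVZ@1: {A,C,G,T} ∩ {A,C} = {A,C} (intersection, +0)
GH@2: {A} ∪ {G} = {A,G} (union, +1)
VZ@2: {G} ∩ {G} = {G} (intersection, +0)
GHVZ@2: {A,G} ∩ {G} = {G} (intersection, +0)
LO@2: {C} ∩ {C} = {C} (intersection, +0)
GHLOVZ@2: {G} ∪ {C} = {C,G} (union, +1)
GH@3: {A} ∪ {G} = {A,G} (union, +1)
VZ@3: {T} ∪ {C} = {C,T} (union, +1)
GHVZ@3: {A,G} ∪ {C,T} = {A,C,G,T} (union, +1)
LO@3: {A} ∪ {T} = {A,T} (union, +1)
GHLOVZ@3: {A,C,G,T} ∩ {A,T} = {A,T} (intersection, +0)
GH@4: {A} ∩ {A} = {A} (intersection, +0)
VZ@4: {A} ∪ {C} = {A,C} (union, +1)
GHVZ@4: {A} ∩ {A,C} = {A} (intersection, +0)
LO@4: {C} ∪ {G} = {C,G} (union, +1)
GHLOVZ@4: {A} ∪ {C,G} = {A,C,G} (union, +1)
GH@5: {A} ∪ {C} = {A,C} (union, +1)
VZ@5: {C} ∪ {A} = {A,C} (union, +1)
GHVZ@5: {A,C} ∩ {A,C} = {A,C} (intersection, +0)
LO@5: {G} ∩ {G} = {G} (intersection, +0)
GHLOVZ@5: {A,C} ∪ {G} = {A,C,G} (union, +1)
per-site changes: [4, 4, 2, 4, 3, 3]; total = 20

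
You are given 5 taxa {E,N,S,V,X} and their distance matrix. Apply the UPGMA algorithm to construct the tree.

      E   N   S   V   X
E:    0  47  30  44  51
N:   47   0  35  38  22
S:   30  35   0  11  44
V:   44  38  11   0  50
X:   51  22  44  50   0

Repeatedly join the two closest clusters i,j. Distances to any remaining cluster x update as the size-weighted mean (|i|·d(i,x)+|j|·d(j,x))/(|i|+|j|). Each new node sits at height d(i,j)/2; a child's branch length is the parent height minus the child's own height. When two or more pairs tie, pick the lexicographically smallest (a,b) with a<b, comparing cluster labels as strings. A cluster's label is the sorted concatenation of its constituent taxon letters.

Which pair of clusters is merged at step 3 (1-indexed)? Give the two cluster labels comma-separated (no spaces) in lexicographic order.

E,SV

1. join S+V (d=11) ⇒ SV; edges |S|=11/2, |V|=11/2
  updated: d(E,SV)=37, d(N,SV)=73/2, d(SV,X)=47
2. join N+X (d=22) ⇒ NX; edges |N|=11, |X|=11
  updated: d(E,NX)=49, d(NX,SV)=167/4
3. join E+SV (d=37) ⇒ ESV; edges |E|=37/2, |SV|=13
  updated: d(ESV,NX)=265/6
4. join ESV+NX (d=265/6) ⇒ ENSVX; edges |ESV|=43/12, |NX|=133/12
final tree: ((E:37/2,(S:11/2,V:11/2):13):43/12,(N:11,X:11):133/12)
total length: 475/6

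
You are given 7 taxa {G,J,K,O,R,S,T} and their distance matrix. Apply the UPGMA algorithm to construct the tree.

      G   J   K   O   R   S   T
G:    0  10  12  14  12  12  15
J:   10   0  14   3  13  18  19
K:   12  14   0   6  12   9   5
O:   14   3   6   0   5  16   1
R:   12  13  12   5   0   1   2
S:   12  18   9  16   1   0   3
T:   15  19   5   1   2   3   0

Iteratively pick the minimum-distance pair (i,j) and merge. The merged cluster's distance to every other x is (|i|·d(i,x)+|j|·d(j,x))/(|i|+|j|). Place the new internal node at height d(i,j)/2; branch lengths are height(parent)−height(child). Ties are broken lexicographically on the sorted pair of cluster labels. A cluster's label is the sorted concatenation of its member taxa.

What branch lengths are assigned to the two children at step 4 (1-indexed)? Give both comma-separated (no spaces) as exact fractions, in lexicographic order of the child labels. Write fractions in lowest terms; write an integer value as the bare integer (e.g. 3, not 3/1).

7/6,41/12

1. join O+T (d=1) ⇒ OT; edges |O|=1/2, |T|=1/2
  updated: d(G,OT)=29/2, d(J,OT)=11, d(K,OT)=11/2, d(OT,R)=7/2, d(OT,S)=19/2
2. join R+S (d=1) ⇒ RS; edges |R|=1/2, |S|=1/2
  updated: d(G,RS)=12, d(J,RS)=31/2, d(K,RS)=21/2, d(OT,RS)=13/2
3. join K+OT (d=11/2) ⇒ KOT; edges |K|=11/4, |OT|=9/4
  updated: d(G,KOT)=41/3, d(J,KOT)=12, d(KOT,RS)=47/6
4. join KOT+RS (d=47/6) ⇒ KORST; edges |KOT|=7/6, |RS|=41/12
  updated: d(G,KORST)=13, d(J,KORST)=67/5
5. join G+J (d=10) ⇒ GJ; edges |G|=5, |J|=5
  updated: d(GJ,KORST)=66/5
6. join GJ+KORST (d=66/5) ⇒ GJKORST; edges |GJ|=8/5, |KORST|=161/60
final tree: ((G:5,J:5):8/5,((K:11/4,(O:1/2,T:1/2):9/4):7/6,(R:1/2,S:1/2):41/12):161/60)
total length: 388/15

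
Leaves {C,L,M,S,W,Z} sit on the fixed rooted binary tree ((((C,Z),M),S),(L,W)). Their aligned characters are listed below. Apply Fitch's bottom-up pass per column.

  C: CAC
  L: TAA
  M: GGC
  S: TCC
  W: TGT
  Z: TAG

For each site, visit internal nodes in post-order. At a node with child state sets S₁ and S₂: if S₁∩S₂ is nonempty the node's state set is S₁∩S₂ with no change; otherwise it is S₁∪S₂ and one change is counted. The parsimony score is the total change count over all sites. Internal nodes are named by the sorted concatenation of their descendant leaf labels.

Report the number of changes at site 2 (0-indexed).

[col 0] CZ: children C:{C}, Z:{T} ∪→ {C,T}; cost 1
[col 0] CMZ: children CZ:{C,T}, M:{G} ∪→ {C,G,T}; cost 1
[col 0] CMSZ: children CMZ:{C,G,T}, S:{T} ∩→ {T}; cost 0
[col 0] LW: children L:{T}, W:{T} ∩→ {T}; cost 0
[col 0] CLMSWZ: children CMSZ:{T}, LW:{T} ∩→ {T}; cost 0
[col 1] CZ: children C:{A}, Z:{A} ∩→ {A}; cost 0
[col 1] CMZ: children CZ:{A}, M:{G} ∪→ {A,G}; cost 1
[col 1] CMSZ: children CMZ:{A,G}, S:{C} ∪→ {A,C,G}; cost 1
[col 1] LW: children L:{A}, W:{G} ∪→ {A,G}; cost 1
[col 1] CLMSWZ: children CMSZ:{A,C,G}, LW:{A,G} ∩→ {A,G}; cost 0
[col 2] CZ: children C:{C}, Z:{G} ∪→ {C,G}; cost 1
[col 2] CMZ: children CZ:{C,G}, M:{C} ∩→ {C}; cost 0
[col 2] CMSZ: children CMZ:{C}, S:{C} ∩→ {C}; cost 0
[col 2] LW: children L:{A}, W:{T} ∪→ {A,T}; cost 1
[col 2] CLMSWZ: children CMSZ:{C}, LW:{A,T} ∪→ {A,C,T}; cost 1
per-site changes: [2, 3, 3]; total = 8

3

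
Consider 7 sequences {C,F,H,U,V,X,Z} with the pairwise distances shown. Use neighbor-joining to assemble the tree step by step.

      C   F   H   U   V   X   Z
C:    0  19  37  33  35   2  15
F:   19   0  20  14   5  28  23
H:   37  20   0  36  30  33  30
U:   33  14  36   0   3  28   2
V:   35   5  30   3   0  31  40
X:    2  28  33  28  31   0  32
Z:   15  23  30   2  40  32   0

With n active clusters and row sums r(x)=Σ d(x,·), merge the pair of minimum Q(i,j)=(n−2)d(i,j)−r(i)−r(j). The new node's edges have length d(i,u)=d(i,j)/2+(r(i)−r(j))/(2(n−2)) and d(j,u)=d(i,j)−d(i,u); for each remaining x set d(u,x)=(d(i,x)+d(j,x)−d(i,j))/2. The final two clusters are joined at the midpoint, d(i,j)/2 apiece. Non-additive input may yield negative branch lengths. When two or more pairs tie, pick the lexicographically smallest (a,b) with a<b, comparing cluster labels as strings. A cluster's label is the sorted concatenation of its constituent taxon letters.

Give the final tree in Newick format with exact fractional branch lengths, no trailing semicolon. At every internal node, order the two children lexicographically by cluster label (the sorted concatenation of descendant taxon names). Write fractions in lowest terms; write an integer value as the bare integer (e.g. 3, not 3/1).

((((C:-3/10,X:23/10):241/16,(U:-25/8,Z:41/8):159/16):49/16,(F:-5/4,V:25/4):81/16):279/32,H:279/32)

step 1: merge (C,X) at d=2, Q=-285; branch lengths C→-3/10, X→23/10; new cluster CX
  updated: d(CX,F)=45/2, d(CX,H)=34, d(CX,U)=59/2, d(CX,V)=32, d(CX,Z)=45/2
step 2: merge (U,Z) at d=2, Q=-194; branch lengths U→-25/8, Z→41/8; new cluster UZ
  updated: d(CX,UZ)=25, d(F,UZ)=35/2, d(H,UZ)=32, d(UZ,V)=41/2
step 3: merge (F,V) at d=5, Q=-275/2; branch lengths F→-5/4, V→25/4; new cluster FV
  updated: d(CX,FV)=99/4, d(FV,H)=45/2, d(FV,UZ)=33/2
step 4: merge (CX,UZ) at d=25, Q=-429/4; branch lengths CX→241/16, UZ→159/16; new cluster CUXZ
  updated: d(CUXZ,FV)=65/8, d(CUXZ,H)=41/2
step 5: merge (CUXZ,FV) at d=65/8, Q=-409/8; branch lengths CUXZ→49/16, FV→81/16; new cluster CFUVXZ
  updated: d(CFUVXZ,H)=279/16
step 6: merge (CFUVXZ,H) at d=279/16; branch lengths CFUVXZ→279/32, H→279/32; new cluster CFHUVXZ
final tree: ((((C:-3/10,X:23/10):241/16,(U:-25/8,Z:41/8):159/16):49/16,(F:-5/4,V:25/4):81/16):279/32,H:279/32)
total length: 953/16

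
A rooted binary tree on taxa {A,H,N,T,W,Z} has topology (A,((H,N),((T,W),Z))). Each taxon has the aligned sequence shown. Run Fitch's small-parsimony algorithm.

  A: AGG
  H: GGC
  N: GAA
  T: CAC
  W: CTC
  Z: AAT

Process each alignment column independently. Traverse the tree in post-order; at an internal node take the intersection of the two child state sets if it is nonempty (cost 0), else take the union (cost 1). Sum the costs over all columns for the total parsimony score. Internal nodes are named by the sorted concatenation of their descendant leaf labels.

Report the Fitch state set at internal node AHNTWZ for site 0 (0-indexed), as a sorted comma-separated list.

site 0, node HN: H={G} ∩ N={G} → {G} (+0)
site 0, node TW: T={C} ∩ W={C} → {C} (+0)
site 0, node TWZ: TW={C} ∪ Z={A} → {A,C} (+1)
site 0, node HNTWZ: HN={G} ∪ TWZ={A,C} → {A,C,G} (+1)
site 0, node AHNTWZ: A={A} ∩ HNTWZ={A,C,G} → {A} (+0)
site 1, node HN: H={G} ∪ N={A} → {A,G} (+1)
site 1, node TW: T={A} ∪ W={T} → {A,T} (+1)
site 1, node TWZ: TW={A,T} ∩ Z={A} → {A} (+0)
site 1, node HNTWZ: HN={A,G} ∩ TWZ={A} → {A} (+0)
site 1, node AHNTWZ: A={G} ∪ HNTWZ={A} → {A,G} (+1)
site 2, node HN: H={C} ∪ N={A} → {A,C} (+1)
site 2, node TW: T={C} ∩ W={C} → {C} (+0)
site 2, node TWZ: TW={C} ∪ Z={T} → {C,T} (+1)
site 2, node HNTWZ: HN={A,C} ∩ TWZ={C,T} → {C} (+0)
site 2, node AHNTWZ: A={G} ∪ HNTWZ={C} → {C,G} (+1)
per-site changes: [2, 3, 3]; total = 8

A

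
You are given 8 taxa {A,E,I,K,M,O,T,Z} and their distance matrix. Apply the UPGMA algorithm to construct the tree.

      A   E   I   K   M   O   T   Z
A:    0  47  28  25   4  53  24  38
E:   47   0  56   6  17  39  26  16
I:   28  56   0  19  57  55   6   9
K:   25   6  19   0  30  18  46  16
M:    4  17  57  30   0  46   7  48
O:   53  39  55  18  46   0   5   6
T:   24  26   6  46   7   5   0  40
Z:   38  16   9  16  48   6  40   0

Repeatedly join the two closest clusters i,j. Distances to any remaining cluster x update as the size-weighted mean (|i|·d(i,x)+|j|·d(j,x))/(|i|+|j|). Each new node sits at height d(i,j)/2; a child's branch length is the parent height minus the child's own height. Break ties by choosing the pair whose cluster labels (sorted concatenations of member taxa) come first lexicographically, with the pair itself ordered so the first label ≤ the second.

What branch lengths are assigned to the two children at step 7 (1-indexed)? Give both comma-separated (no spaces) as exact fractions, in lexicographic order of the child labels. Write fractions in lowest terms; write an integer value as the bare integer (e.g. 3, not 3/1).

iteration 1: select A,M (d=4); attach at lengths (2, 2); label the merged cluster AM
  updated: d(AM,E)=32, d(AM,I)=85/2, d(AM,K)=55/2, d(AM,O)=99/2, d(AM,T)=31/2, d(AM,Z)=43
iteration 2: select O,T (d=5); attach at lengths (5/2, 5/2); label the merged cluster OT
  updated: d(AM,OT)=65/2, d(E,OT)=65/2, d(I,OT)=61/2, d(K,OT)=32, d(OT,Z)=23
iteration 3: select E,K (d=6); attach at lengths (3, 3); label the merged cluster EK
  updated: d(AM,EK)=119/4, d(EK,I)=75/2, d(EK,OT)=129/4, d(EK,Z)=16
iteration 4: select I,Z (d=9); attach at lengths (9/2, 9/2); label the merged cluster IZ
  updated: d(AM,IZ)=171/4, d(EK,IZ)=107/4, d(IZ,OT)=107/4
iteration 5: select EK,IZ (d=107/4); attach at lengths (83/8, 71/8); label the merged cluster EIKZ
  updated: d(AM,EIKZ)=145/4, d(EIKZ,OT)=59/2
iteration 6: select EIKZ,OT (d=59/2); attach at lengths (11/8, 49/4); label the merged cluster EIKOTZ
  updated: d(AM,EIKOTZ)=35
iteration 7: select AM,EIKOTZ (d=35); attach at lengths (31/2, 11/4); label the merged cluster AEIKMOTZ
final tree: ((A:2,M:2):31/2,(((E:3,K:3):83/8,(I:9/2,Z:9/2):71/8):11/8,(O:5/2,T:5/2):49/4):11/4)
total length: 601/8

31/2,11/4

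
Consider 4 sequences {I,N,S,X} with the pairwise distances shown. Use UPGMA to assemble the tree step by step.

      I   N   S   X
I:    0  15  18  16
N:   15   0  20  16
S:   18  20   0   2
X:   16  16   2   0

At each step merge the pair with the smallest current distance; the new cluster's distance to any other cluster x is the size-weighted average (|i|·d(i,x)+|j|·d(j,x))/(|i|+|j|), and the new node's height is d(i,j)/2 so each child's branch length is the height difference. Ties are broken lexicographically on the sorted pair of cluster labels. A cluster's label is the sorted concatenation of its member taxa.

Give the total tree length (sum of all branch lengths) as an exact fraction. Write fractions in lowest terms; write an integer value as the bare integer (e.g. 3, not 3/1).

26

iteration 1: select S,X (d=2); attach at lengths (1, 1); label the merged cluster SX
  updated: d(I,SX)=17, d(N,SX)=18
iteration 2: select I,N (d=15); attach at lengths (15/2, 15/2); label the merged cluster IN
  updated: d(IN,SX)=35/2
iteration 3: select IN,SX (d=35/2); attach at lengths (5/4, 31/4); label the merged cluster INSX
final tree: ((I:15/2,N:15/2):5/4,(S:1,X:1):31/4)
total length: 26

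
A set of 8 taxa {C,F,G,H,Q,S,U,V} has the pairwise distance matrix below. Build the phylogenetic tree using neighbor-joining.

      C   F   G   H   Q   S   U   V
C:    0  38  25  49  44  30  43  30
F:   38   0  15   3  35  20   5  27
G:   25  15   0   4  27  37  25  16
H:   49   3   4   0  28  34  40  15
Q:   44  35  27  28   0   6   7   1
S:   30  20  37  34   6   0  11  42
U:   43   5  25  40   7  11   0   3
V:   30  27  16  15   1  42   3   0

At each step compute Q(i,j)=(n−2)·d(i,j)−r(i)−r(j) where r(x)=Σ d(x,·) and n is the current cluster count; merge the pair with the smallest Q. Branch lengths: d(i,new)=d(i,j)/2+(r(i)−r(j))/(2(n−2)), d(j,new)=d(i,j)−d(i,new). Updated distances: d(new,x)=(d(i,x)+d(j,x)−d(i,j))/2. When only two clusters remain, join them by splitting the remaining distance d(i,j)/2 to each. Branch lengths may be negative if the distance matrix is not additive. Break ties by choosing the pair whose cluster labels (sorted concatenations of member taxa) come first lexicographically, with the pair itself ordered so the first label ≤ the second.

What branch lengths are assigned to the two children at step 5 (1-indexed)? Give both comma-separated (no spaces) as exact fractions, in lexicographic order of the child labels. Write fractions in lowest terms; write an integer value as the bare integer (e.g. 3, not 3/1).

step 1: merge (F,H) at d=3, Q=-298; branch lengths F→-1, H→4; new cluster FH
  updated: d(C,FH)=42, d(FH,G)=8, d(FH,Q)=30, d(FH,S)=51/2, d(FH,U)=21, d(FH,V)=39/2
step 2: merge (FH,G) at d=8, Q=-244; branch lengths FH→24/5, G→16/5; new cluster FGH
  updated: d(C,FGH)=59/2, d(FGH,Q)=49/2, d(FGH,S)=109/4, d(FGH,U)=19, d(FGH,V)=55/4
step 3: merge (Q,S) at d=6, Q=-699/4; branch lengths Q→-39/32, S→231/32; new cluster QS
  updated: d(C,QS)=34, d(FGH,QS)=183/8, d(QS,U)=6, d(QS,V)=37/2
step 4: merge (QS,U) at d=6, Q=-1075/8; branch lengths QS→227/48, U→61/48; new cluster QSU
  updated: d(C,QSU)=71/2, d(FGH,QSU)=287/16, d(QSU,V)=31/4
step 5: merge (C,FGH) at d=59/2, Q=-1555/16; branch lengths C→1485/64, FGH→403/64; new cluster CFGH
  updated: d(CFGH,QSU)=383/32, d(CFGH,V)=57/8
step 6: merge (CFGH,QSU) at d=383/32, Q=-859/32; branch lengths CFGH→363/64, QSU→403/64; new cluster CFGHQSU
  updated: d(CFGHQSU,V)=93/64
step 7: merge (CFGHQSU,V) at d=93/64; branch lengths CFGHQSU→93/128, V→93/128; new cluster CFGHQSUV
final tree: (((C:1485/64,((F:-1,H:4):24/5,G:16/5):403/64):363/64,((Q:-39/32,S:231/32):227/48,U:61/48):403/64):93/128,V:93/128)
total length: 4219/64

1485/64,403/64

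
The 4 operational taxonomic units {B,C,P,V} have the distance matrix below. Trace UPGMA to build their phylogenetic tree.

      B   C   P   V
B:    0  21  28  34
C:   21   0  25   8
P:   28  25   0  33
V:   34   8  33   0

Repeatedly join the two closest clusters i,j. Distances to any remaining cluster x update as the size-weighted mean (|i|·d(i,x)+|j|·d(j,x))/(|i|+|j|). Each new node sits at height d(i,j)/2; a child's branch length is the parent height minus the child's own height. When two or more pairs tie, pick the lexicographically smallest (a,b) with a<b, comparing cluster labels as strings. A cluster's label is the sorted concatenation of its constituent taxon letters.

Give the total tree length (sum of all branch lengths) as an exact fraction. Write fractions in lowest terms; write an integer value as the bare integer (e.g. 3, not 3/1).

iteration 1: select C,V (d=8); attach at lengths (4, 4); label the merged cluster CV
  updated: d(B,CV)=55/2, d(CV,P)=29
iteration 2: select B,CV (d=55/2); attach at lengths (55/4, 39/4); label the merged cluster BCV
  updated: d(BCV,P)=86/3
iteration 3: select BCV,P (d=86/3); attach at lengths (7/12, 43/3); label the merged cluster BCPV
final tree: ((B:55/4,(C:4,V:4):39/4):7/12,P:43/3)
total length: 557/12

557/12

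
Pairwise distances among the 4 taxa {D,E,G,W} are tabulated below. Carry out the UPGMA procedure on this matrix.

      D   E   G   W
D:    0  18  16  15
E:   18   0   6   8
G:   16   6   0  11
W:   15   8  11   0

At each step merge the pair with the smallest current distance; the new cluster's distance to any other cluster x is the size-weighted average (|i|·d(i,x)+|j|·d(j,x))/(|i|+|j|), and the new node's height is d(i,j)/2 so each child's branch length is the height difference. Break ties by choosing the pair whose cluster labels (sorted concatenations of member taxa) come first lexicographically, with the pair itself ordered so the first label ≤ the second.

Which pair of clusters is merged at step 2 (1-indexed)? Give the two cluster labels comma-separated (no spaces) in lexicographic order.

EG,W

step 1: merge (E,G) at d=6; branch lengths E→3, G→3; new cluster EG
  updated: d(D,EG)=17, d(EG,W)=19/2
step 2: merge (EG,W) at d=19/2; branch lengths EG→7/4, W→19/4; new cluster EGW
  updated: d(D,EGW)=49/3
step 3: merge (D,EGW) at d=49/3; branch lengths D→49/6, EGW→41/12; new cluster DEGW
final tree: (D:49/6,((E:3,G:3):7/4,W:19/4):41/12)
total length: 289/12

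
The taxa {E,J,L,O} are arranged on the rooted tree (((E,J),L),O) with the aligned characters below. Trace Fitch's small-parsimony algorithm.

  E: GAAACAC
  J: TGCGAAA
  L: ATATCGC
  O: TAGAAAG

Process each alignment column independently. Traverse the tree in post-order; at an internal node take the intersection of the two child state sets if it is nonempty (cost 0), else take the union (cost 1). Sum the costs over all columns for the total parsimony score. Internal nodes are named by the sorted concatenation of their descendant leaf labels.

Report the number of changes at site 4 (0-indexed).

site 0, node EJ: E={G} ∪ J={T} → {G,T} (+1)
site 0, node EJL: EJ={G,T} ∪ L={A} → {A,G,T} (+1)
site 0, node EJLO: EJL={A,G,T} ∩ O={T} → {T} (+0)
site 1, node EJ: E={A} ∪ J={G} → {A,G} (+1)
site 1, node EJL: EJ={A,G} ∪ L={T} → {A,G,T} (+1)
site 1, node EJLO: EJL={A,G,T} ∩ O={A} → {A} (+0)
site 2, node EJ: E={A} ∪ J={C} → {A,C} (+1)
site 2, node EJL: EJ={A,C} ∩ L={A} → {A} (+0)
site 2, node EJLO: EJL={A} ∪ O={G} → {A,G} (+1)
site 3, node EJ: E={A} ∪ J={G} → {A,G} (+1)
site 3, node EJL: EJ={A,G} ∪ L={T} → {A,G,T} (+1)
site 3, node EJLO: EJL={A,G,T} ∩ O={A} → {A} (+0)
site 4, node EJ: E={C} ∪ J={A} → {A,C} (+1)
site 4, node EJL: EJ={A,C} ∩ L={C} → {C} (+0)
site 4, node EJLO: EJL={C} ∪ O={A} → {A,C} (+1)
site 5, node EJ: E={A} ∩ J={A} → {A} (+0)
site 5, node EJL: EJ={A} ∪ L={G} → {A,G} (+1)
site 5, node EJLO: EJL={A,G} ∩ O={A} → {A} (+0)
site 6, node EJ: E={C} ∪ J={A} → {A,C} (+1)
site 6, node EJL: EJ={A,C} ∩ L={C} → {C} (+0)
site 6, node EJLO: EJL={C} ∪ O={G} → {C,G} (+1)
per-site changes: [2, 2, 2, 2, 2, 1, 2]; total = 13

2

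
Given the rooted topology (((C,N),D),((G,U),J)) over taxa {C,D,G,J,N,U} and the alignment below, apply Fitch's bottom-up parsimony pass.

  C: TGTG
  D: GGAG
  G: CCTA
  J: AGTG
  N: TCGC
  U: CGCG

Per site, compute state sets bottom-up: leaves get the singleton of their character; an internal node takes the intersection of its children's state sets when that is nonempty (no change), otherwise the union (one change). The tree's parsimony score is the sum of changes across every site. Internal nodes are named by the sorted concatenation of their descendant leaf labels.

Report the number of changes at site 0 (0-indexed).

3

site 0, node CN: C={T} ∩ N={T} → {T} (+0)
site 0, node CDN: CN={T} ∪ D={G} → {G,T} (+1)
site 0, node GU: G={C} ∩ U={C} → {C} (+0)
site 0, node GJU: GU={C} ∪ J={A} → {A,C} (+1)
site 0, node CDGJNU: CDN={G,T} ∪ GJU={A,C} → {A,C,G,T} (+1)
site 1, node CN: C={G} ∪ N={C} → {C,G} (+1)
site 1, node CDN: CN={C,G} ∩ D={G} → {G} (+0)
site 1, node GU: G={C} ∪ U={G} → {C,G} (+1)
site 1, node GJU: GU={C,G} ∩ J={G} → {G} (+0)
site 1, node CDGJNU: CDN={G} ∩ GJU={G} → {G} (+0)
site 2, node CN: C={T} ∪ N={G} → {G,T} (+1)
site 2, node CDN: CN={G,T} ∪ D={A} → {A,G,T} (+1)
site 2, node GU: G={T} ∪ U={C} → {C,T} (+1)
site 2, node GJU: GU={C,T} ∩ J={T} → {T} (+0)
site 2, node CDGJNU: CDN={A,G,T} ∩ GJU={T} → {T} (+0)
site 3, node CN: C={G} ∪ N={C} → {C,G} (+1)
site 3, node CDN: CN={C,G} ∩ D={G} → {G} (+0)
site 3, node GU: G={A} ∪ U={G} → {A,G} (+1)
site 3, node GJU: GU={A,G} ∩ J={G} → {G} (+0)
site 3, node CDGJNU: CDN={G} ∩ GJU={G} → {G} (+0)
per-site changes: [3, 2, 3, 2]; total = 10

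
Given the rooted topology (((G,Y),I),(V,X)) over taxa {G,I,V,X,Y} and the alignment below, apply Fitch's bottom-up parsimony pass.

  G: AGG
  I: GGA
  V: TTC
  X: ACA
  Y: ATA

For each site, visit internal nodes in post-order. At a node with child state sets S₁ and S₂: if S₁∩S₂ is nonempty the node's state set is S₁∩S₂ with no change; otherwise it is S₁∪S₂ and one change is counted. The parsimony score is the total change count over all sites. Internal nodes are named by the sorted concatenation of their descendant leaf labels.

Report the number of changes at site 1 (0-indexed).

3

GY@0: {A} ∩ {A} = {A} (intersection, +0)
GIY@0: {A} ∪ {G} = {A,G} (union, +1)
VX@0: {T} ∪ {A} = {A,T} (union, +1)
GIVXY@0: {A,G} ∩ {A,T} = {A} (intersection, +0)
GY@1: {G} ∪ {T} = {G,T} (union, +1)
GIY@1: {G,T} ∩ {G} = {G} (intersection, +0)
VX@1: {T} ∪ {C} = {C,T} (union, +1)
GIVXY@1: {G} ∪ {C,T} = {C,G,T} (union, +1)
GY@2: {G} ∪ {A} = {A,G} (union, +1)
GIY@2: {A,G} ∩ {A} = {A} (intersection, +0)
VX@2: {C} ∪ {A} = {A,C} (union, +1)
GIVXY@2: {A} ∩ {A,C} = {A} (intersection, +0)
per-site changes: [2, 3, 2]; total = 7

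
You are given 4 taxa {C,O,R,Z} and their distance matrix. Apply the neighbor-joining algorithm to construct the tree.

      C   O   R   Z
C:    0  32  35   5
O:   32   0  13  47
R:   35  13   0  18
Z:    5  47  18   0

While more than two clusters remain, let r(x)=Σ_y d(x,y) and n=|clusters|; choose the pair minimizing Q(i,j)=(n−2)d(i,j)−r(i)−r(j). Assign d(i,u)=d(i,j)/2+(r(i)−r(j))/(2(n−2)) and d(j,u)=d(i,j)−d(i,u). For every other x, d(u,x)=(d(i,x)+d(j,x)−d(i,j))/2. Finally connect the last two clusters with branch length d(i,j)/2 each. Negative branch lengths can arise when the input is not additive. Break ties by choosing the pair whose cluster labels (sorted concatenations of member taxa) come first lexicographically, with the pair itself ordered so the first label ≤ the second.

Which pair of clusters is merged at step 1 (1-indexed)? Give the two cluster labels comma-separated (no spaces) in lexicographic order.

C,Z

1. join C+Z (d=5, Q=-132) ⇒ CZ; edges |C|=3, |Z|=2
  updated: d(CZ,O)=37, d(CZ,R)=24
2. join CZ+O (d=37, Q=-74) ⇒ COZ; edges |CZ|=24, |O|=13
  updated: d(COZ,R)=0
3. join COZ+R (d=0) ⇒ CORZ; edges |COZ|=0, |R|=0
final tree: (((C:3,Z:2):24,O:13):0,R:0)
total length: 42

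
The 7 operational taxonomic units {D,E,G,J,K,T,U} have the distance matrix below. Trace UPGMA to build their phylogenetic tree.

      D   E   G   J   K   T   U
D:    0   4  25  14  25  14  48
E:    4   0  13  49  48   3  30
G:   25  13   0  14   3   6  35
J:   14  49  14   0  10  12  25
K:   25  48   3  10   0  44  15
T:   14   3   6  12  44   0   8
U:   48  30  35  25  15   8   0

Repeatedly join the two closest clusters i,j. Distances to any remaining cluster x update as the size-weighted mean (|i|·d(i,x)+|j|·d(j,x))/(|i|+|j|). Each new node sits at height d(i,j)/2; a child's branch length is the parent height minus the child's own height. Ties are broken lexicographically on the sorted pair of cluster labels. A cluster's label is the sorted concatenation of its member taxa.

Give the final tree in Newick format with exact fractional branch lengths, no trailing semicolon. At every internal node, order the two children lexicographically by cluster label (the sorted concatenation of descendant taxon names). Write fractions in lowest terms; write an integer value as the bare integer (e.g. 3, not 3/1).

((D:9/2,(E:3/2,T:3/2):3):107/12,(((G:3/2,K:3/2):9/2,J:6):13/2,U:25/2):11/12)

step 1: merge (E,T) at d=3; branch lengths E→3/2, T→3/2; new cluster ET
  updated: d(D,ET)=9, d(ET,G)=19/2, d(ET,J)=61/2, d(ET,K)=46, d(ET,U)=19
step 2: merge (G,K) at d=3; branch lengths G→3/2, K→3/2; new cluster GK
  updated: d(D,GK)=25, d(ET,GK)=111/4, d(GK,J)=12, d(GK,U)=25
step 3: merge (D,ET) at d=9; branch lengths D→9/2, ET→3; new cluster DET
  updated: d(DET,GK)=161/6, d(DET,J)=25, d(DET,U)=86/3
step 4: merge (GK,J) at d=12; branch lengths GK→9/2, J→6; new cluster GJK
  updated: d(DET,GJK)=236/9, d(GJK,U)=25
step 5: merge (GJK,U) at d=25; branch lengths GJK→13/2, U→25/2; new cluster GJKU
  updated: d(DET,GJKU)=161/6
step 6: merge (DET,GJKU) at d=161/6; branch lengths DET→107/12, GJKU→11/12; new cluster DEGJKTU
final tree: ((D:9/2,(E:3/2,T:3/2):3):107/12,(((G:3/2,K:3/2):9/2,J:6):13/2,U:25/2):11/12)
total length: 317/6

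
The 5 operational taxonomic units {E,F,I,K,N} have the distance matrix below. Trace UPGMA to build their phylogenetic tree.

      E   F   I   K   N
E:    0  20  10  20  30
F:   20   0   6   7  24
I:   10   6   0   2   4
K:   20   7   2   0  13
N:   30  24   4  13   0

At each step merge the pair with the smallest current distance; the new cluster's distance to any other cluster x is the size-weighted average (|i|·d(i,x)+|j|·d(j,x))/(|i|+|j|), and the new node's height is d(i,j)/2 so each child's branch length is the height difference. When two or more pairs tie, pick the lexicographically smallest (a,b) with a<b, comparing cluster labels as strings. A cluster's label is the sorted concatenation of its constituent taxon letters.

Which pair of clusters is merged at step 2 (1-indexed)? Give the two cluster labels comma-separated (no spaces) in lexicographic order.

F,IK

1. join I+K (d=2) ⇒ IK; edges |I|=1, |K|=1
  updated: d(E,IK)=15, d(F,IK)=13/2, d(IK,N)=17/2
2. join F+IK (d=13/2) ⇒ FIK; edges |F|=13/4, |IK|=9/4
  updated: d(E,FIK)=50/3, d(FIK,N)=41/3
3. join FIK+N (d=41/3) ⇒ FIKN; edges |FIK|=43/12, |N|=41/6
  updated: d(E,FIKN)=20
4. join E+FIKN (d=20) ⇒ EFIKN; edges |E|=10, |FIKN|=19/6
final tree: (E:10,((F:13/4,(I:1,K:1):9/4):43/12,N:41/6):19/6)
total length: 373/12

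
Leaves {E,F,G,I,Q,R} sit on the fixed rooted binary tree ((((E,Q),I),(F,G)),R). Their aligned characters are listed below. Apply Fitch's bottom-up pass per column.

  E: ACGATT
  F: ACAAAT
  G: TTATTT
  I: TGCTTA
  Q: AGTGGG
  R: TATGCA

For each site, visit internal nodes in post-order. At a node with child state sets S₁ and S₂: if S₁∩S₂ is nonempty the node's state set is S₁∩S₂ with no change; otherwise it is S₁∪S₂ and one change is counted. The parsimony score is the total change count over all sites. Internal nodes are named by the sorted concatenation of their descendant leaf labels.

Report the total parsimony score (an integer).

19

EQ@0: {A} ∩ {A} = {A} (intersection, +0)
EIQ@0: {A} ∪ {T} = {A,T} (union, +1)
FG@0: {A} ∪ {T} = {A,T} (union, +1)
EFGIQ@0: {A,T} ∩ {A,T} = {A,T} (intersection, +0)
EFGIQR@0: {A,T} ∩ {T} = {T} (intersection, +0)
EQ@1: {C} ∪ {G} = {C,G} (union, +1)
EIQ@1: {C,G} ∩ {G} = {G} (intersection, +0)
FG@1: {C} ∪ {T} = {C,T} (union, +1)
EFGIQ@1: {G} ∪ {C,T} = {C,G,T} (union, +1)
EFGIQR@1: {C,G,T} ∪ {A} = {A,C,G,T} (union, +1)
EQ@2: {G} ∪ {T} = {G,T} (union, +1)
EIQ@2: {G,T} ∪ {C} = {C,G,T} (union, +1)
FG@2: {A} ∩ {A} = {A} (intersection, +0)
EFGIQ@2: {C,G,T} ∪ {A} = {A,C,G,T} (union, +1)
EFGIQR@2: {A,C,G,T} ∩ {T} = {T} (intersection, +0)
EQ@3: {A} ∪ {G} = {A,G} (union, +1)
EIQ@3: {A,G} ∪ {T} = {A,G,T} (union, +1)
FG@3: {A} ∪ {T} = {A,T} (union, +1)
EFGIQ@3: {A,G,T} ∩ {A,T} = {A,T} (intersection, +0)
EFGIQR@3: {A,T} ∪ {G} = {A,G,T} (union, +1)
EQ@4: {T} ∪ {G} = {G,T} (union, +1)
EIQ@4: {G,T} ∩ {T} = {T} (intersection, +0)
FG@4: {A} ∪ {T} = {A,T} (union, +1)
EFGIQ@4: {T} ∩ {A,T} = {T} (intersection, +0)
EFGIQR@4: {T} ∪ {C} = {C,T} (union, +1)
EQ@5: {T} ∪ {G} = {G,T} (union, +1)
EIQ@5: {G,T} ∪ {A} = {A,G,T} (union, +1)
FG@5: {T} ∩ {T} = {T} (intersection, +0)
EFGIQ@5: {A,G,T} ∩ {T} = {T} (intersection, +0)
EFGIQR@5: {T} ∪ {A} = {A,T} (union, +1)
per-site changes: [2, 4, 3, 4, 3, 3]; total = 19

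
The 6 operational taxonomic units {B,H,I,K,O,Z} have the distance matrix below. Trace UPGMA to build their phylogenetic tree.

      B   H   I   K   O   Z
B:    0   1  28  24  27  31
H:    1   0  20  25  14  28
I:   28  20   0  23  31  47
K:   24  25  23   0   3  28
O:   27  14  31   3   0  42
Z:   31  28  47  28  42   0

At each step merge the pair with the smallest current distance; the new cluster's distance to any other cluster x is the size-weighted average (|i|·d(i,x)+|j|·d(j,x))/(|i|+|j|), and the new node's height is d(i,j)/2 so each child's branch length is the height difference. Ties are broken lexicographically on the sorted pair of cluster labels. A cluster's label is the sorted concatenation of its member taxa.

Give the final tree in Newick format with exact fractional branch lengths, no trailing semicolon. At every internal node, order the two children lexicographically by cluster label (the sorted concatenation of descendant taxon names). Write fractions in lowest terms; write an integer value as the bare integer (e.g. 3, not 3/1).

((((B:1/2,H:1/2):43/4,(K:3/2,O:3/2):39/4):3/2,I:51/4):97/20,Z:88/5)

1. join B+H (d=1) ⇒ BH; edges |B|=1/2, |H|=1/2
  updated: d(BH,I)=24, d(BH,K)=49/2, d(BH,O)=41/2, d(BH,Z)=59/2
2. join K+O (d=3) ⇒ KO; edges |K|=3/2, |O|=3/2
  updated: d(BH,KO)=45/2, d(I,KO)=27, d(KO,Z)=35
3. join BH+KO (d=45/2) ⇒ BHKO; edges |BH|=43/4, |KO|=39/4
  updated: d(BHKO,I)=51/2, d(BHKO,Z)=129/4
4. join BHKO+I (d=51/2) ⇒ BHIKO; edges |BHKO|=3/2, |I|=51/4
  updated: d(BHIKO,Z)=176/5
5. join BHIKO+Z (d=176/5) ⇒ BHIKOZ; edges |BHIKO|=97/20, |Z|=88/5
final tree: ((((B:1/2,H:1/2):43/4,(K:3/2,O:3/2):39/4):3/2,I:51/4):97/20,Z:88/5)
total length: 306/5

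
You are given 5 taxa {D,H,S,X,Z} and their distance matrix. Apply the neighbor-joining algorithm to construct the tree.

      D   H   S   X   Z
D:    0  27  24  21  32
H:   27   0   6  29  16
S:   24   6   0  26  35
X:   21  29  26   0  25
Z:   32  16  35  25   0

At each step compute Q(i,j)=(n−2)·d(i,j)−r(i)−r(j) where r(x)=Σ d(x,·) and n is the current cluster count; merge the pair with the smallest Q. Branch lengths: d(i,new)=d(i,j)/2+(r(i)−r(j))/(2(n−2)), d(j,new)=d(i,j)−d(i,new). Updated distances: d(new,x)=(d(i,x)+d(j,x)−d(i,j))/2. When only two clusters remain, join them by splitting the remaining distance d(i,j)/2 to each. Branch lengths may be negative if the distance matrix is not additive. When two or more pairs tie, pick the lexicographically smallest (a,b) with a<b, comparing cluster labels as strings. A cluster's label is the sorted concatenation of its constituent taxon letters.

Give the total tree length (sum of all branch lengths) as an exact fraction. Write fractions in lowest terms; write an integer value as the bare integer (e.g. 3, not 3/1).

iteration 1: select H,S (d=6, Q=-151); attach at lengths (5/6, 31/6); label the merged cluster HS
  updated: d(D,HS)=45/2, d(HS,X)=49/2, d(HS,Z)=45/2
iteration 2: select D,X (d=21, Q=-104); attach at lengths (47/4, 37/4); label the merged cluster DX
  updated: d(DX,HS)=13, d(DX,Z)=18
iteration 3: select DX,HS (d=13, Q=-107/2); attach at lengths (17/4, 35/4); label the merged cluster DHSX
  updated: d(DHSX,Z)=55/4
iteration 4: select DHSX,Z (d=55/4); attach at lengths (55/8, 55/8); label the merged cluster DHSXZ
final tree: (((D:47/4,X:37/4):17/4,(H:5/6,S:31/6):35/4):55/8,Z:55/8)
total length: 215/4

215/4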